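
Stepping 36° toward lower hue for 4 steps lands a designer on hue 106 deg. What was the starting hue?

4 steps of 36° (toward lower hue) give a net shift of −144°.
Start = end − shift: 106 + 144 = 250°

250°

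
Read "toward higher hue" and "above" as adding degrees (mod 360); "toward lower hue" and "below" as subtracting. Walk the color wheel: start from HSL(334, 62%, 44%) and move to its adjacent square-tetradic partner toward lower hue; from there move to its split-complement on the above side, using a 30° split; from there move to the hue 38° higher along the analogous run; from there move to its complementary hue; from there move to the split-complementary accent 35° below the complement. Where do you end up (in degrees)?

334 − 90 = 244°   (square ↓)
244 + 210 = 454 → 454 − 360 = 94°   (split-comp 30° ↑)
94 + 38 = 132°   (analog 38° ↑)
132 + 180 = 312°   (complement)
312 + 145 = 457 → 457 − 360 = 97°   (split-comp 35° ↓)

97°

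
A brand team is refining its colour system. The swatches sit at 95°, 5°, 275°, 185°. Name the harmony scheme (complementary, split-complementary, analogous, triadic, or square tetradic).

square tetradic

Sort the hues: 5°, 95°, 185°, 275°.
Successive gaps around the wheel: 90°, 90°, 90°, 90°.
Four hues every 90° form a square tetradic scheme.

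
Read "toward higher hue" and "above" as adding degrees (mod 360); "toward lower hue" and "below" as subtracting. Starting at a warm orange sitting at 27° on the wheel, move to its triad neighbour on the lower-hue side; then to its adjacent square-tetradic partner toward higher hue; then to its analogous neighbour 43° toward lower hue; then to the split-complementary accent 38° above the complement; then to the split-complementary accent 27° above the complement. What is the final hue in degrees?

triadic ↓ −120°: 27 − 120 = -93 → -93 + 360 = 267°
square ↑ +90°: 267 + 90 = 357°
analog 43° ↓ −43°: 357 − 43 = 314°
split-comp 38° ↑ +218°: 314 + 218 = 532 → 532 − 360 = 172°
split-comp 27° ↑ +207°: 172 + 207 = 379 → 379 − 360 = 19°

19°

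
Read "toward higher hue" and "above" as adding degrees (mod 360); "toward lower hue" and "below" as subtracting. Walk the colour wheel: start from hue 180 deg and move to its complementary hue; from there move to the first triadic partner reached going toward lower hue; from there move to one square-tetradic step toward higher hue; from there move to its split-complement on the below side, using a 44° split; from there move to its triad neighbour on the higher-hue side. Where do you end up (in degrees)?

+180° (complement): 180 + 180 = 360 → 360 − 360 = 0°
−120° (triadic ↓): 0 − 120 = -120 → -120 + 360 = 240°
+90° (square ↑): 240 + 90 = 330°
+136° (split-comp 44° ↓): 330 + 136 = 466 → 466 − 360 = 106°
+120° (triadic ↑): 106 + 120 = 226°

226°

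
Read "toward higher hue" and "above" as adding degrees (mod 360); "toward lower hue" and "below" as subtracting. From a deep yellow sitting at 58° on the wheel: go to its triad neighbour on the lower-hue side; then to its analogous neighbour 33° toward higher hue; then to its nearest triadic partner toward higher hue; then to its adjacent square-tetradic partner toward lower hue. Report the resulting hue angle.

1°

−120° (triadic ↓): 58 − 120 = -62 → -62 + 360 = 298°
+33° (analog 33° ↑): 298 + 33 = 331°
+120° (triadic ↑): 331 + 120 = 451 → 451 − 360 = 91°
−90° (square ↓): 91 − 90 = 1°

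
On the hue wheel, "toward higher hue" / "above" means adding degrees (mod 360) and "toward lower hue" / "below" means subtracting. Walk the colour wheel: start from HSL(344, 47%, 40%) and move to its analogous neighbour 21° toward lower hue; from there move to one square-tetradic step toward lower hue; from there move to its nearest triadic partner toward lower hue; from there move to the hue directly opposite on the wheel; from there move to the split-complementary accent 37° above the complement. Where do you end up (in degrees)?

344 − 21 = 323°   (analog 21° ↓)
323 − 90 = 233°   (square ↓)
233 − 120 = 113°   (triadic ↓)
113 + 180 = 293°   (complement)
293 + 217 = 510 → 510 − 360 = 150°   (split-comp 37° ↑)

150°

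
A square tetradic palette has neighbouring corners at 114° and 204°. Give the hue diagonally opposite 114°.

294°

A square tetradic scheme places four hues 90° apart; opposite corners are 180° apart.
114 + 180 = 294°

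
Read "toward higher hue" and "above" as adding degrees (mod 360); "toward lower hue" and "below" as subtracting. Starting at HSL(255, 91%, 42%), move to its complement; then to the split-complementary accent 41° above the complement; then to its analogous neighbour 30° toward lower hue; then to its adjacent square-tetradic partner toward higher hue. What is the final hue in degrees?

255 + 180 = 435 → 435 − 360 = 75°   (complement)
75 + 221 = 296°   (split-comp 41° ↑)
296 − 30 = 266°   (analog 30° ↓)
266 + 90 = 356°   (square ↑)

356°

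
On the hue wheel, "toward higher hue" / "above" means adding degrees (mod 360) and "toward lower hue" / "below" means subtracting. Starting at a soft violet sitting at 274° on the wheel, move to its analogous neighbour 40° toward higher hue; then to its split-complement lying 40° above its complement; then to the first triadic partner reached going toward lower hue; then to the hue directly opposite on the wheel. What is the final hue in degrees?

274 + 40 = 314°   (analog 40° ↑)
314 + 220 = 534 → 534 − 360 = 174°   (split-comp 40° ↑)
174 − 120 = 54°   (triadic ↓)
54 + 180 = 234°   (complement)

234°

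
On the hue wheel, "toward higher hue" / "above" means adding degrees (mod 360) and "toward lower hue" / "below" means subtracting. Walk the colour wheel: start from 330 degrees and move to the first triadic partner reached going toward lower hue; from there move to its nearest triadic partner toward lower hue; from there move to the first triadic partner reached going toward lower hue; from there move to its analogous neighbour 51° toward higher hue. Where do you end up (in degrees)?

triadic ↓ −120°: 330 − 120 = 210°
triadic ↓ −120°: 210 − 120 = 90°
triadic ↓ −120°: 90 − 120 = -30 → -30 + 360 = 330°
analog 51° ↑ +51°: 330 + 51 = 381 → 381 − 360 = 21°

21°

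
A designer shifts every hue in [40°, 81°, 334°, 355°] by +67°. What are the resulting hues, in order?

107°, 148°, 41°, 62°

40 + 67 = 107°
81 + 67 = 148°
334 + 67 = 401 → 401 − 360 = 41°
355 + 67 = 422 → 422 − 360 = 62°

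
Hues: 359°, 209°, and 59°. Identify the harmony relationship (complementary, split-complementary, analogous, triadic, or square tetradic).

split-complementary

Sort the hues: 59°, 209°, 359°.
Successive gaps around the wheel: 150°, 150°, 60°.
Two 150° gaps and one 60° gap — a base hue opposite a pair of accents 30° either side of its complement — is the split-complementary pattern.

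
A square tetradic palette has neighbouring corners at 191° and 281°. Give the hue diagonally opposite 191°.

11°

A square tetradic scheme places four hues 90° apart; opposite corners are 180° apart.
191 + 180 = 371 → 371 − 360 = 11°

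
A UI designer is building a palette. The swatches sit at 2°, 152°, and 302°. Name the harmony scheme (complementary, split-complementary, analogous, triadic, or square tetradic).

split-complementary

Sort the hues: 2°, 152°, 302°.
Successive gaps around the wheel: 150°, 150°, 60°.
Two 150° gaps and one 60° gap — a base hue opposite a pair of accents 30° either side of its complement — is the split-complementary pattern.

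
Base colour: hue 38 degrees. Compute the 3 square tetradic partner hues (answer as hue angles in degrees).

A square tetradic scheme places four hues every 90°.
38 + 90 = 128°
38 + 180 = 218°
38 + 270 = 308°

128°, 218°, and 308°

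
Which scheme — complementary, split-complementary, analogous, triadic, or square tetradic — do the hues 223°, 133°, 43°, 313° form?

square tetradic

Sort the hues: 43°, 133°, 223°, 313°.
Successive gaps around the wheel: 90°, 90°, 90°, 90°.
Four hues every 90° form a square tetradic scheme.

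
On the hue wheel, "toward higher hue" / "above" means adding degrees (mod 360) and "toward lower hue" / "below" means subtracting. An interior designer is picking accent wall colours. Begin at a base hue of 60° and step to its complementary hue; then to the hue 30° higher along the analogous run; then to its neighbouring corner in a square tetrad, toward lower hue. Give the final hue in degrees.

+180° (complement): 60 + 180 = 240°
+30° (analog 30° ↑): 240 + 30 = 270°
−90° (square ↓): 270 − 90 = 180°

180°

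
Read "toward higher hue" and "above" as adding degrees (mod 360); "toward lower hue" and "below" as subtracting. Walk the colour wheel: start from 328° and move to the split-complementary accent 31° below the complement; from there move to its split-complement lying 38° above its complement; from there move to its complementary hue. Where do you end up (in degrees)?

155°

split-comp 31° ↓ +149°: 328 + 149 = 477 → 477 − 360 = 117°
split-comp 38° ↑ +218°: 117 + 218 = 335°
complement +180°: 335 + 180 = 515 → 515 − 360 = 155°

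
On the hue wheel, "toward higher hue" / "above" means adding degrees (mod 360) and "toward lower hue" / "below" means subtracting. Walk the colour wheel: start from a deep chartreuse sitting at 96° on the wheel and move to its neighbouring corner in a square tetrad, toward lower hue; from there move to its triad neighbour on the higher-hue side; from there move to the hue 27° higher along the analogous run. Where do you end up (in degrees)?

96 − 90 = 6°   (square ↓)
6 + 120 = 126°   (triadic ↑)
126 + 27 = 153°   (analog 27° ↑)

153°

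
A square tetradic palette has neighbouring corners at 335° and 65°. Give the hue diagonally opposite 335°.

A square tetradic scheme places four hues 90° apart; opposite corners are 180° apart.
335 + 180 = 515 → 515 − 360 = 155°

155°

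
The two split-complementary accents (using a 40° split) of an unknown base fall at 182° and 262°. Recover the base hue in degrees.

42°

The accents sit 40° either side of the complement, so the complement is their short-arc midpoint on the wheel.
Short-arc midpoint of 182° and 262°: 222°.
Base is 180° from the complement: 222 − 180 = 42°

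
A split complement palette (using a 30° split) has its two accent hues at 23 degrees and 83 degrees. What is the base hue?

The accents sit 30° either side of the complement, so the complement is their short-arc midpoint on the wheel.
Short-arc midpoint of 23° and 83°: 53°.
Base is 180° from the complement: 53 − 180 = -127 → -127 + 360 = 233°

233°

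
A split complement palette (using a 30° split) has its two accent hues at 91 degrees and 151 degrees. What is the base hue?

301°

The accents sit 30° either side of the complement, so the complement is their short-arc midpoint on the wheel.
Short-arc midpoint of 91° and 151°: 121°.
Base is 180° from the complement: 121 − 180 = -59 → -59 + 360 = 301°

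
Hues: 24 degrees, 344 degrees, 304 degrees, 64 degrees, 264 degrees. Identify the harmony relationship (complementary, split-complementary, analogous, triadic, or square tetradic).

Sort the hues: 24°, 64°, 264°, 304°, 344°.
Successive gaps around the wheel: 40°, 200°, 40°, 40°, 40°.
A run of hues at equal small steps (40°) with one large closing gap is an analogous group.

analogous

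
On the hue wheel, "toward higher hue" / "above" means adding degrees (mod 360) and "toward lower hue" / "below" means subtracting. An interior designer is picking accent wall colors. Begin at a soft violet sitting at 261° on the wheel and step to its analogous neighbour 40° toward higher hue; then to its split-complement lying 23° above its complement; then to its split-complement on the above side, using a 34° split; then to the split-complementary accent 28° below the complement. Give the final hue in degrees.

150°

analog 40° ↑ +40°: 261 + 40 = 301°
split-comp 23° ↑ +203°: 301 + 203 = 504 → 504 − 360 = 144°
split-comp 34° ↑ +214°: 144 + 214 = 358°
split-comp 28° ↓ +152°: 358 + 152 = 510 → 510 − 360 = 150°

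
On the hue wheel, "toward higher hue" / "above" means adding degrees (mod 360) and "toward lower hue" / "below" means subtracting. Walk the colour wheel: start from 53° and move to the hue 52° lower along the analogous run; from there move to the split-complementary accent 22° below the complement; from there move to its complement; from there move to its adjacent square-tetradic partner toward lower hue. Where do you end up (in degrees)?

analog 52° ↓ −52°: 53 − 52 = 1°
split-comp 22° ↓ +158°: 1 + 158 = 159°
complement +180°: 159 + 180 = 339°
square ↓ −90°: 339 − 90 = 249°

249°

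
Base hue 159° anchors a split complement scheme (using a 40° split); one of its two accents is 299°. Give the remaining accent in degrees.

19°

Split-complementary hues sit 40° either side of the complement.
Complement of the base 159°: 159 + 180 = 339°
The given accent 299° is 40° one side of 339°; the other accent sits 40° the other side: 339 + 40 = 379 → 379 − 360 = 19°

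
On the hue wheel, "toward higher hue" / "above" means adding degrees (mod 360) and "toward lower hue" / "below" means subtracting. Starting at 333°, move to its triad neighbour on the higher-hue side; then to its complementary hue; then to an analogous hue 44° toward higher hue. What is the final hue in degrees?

317°

333 + 120 = 453 → 453 − 360 = 93°   (triadic ↑)
93 + 180 = 273°   (complement)
273 + 44 = 317°   (analog 44° ↑)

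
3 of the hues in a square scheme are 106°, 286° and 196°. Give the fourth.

A square tetradic scheme places four hues every 90°.
The full set through 106° is {16°, 106°, 196°, 286°}.
Given {106°, 196°, 286°}, the missing hue is 16°.

16°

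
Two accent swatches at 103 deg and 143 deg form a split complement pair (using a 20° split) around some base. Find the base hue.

303°

The accents sit 20° either side of the complement, so the complement is their short-arc midpoint on the wheel.
Short-arc midpoint of 103° and 143°: 123°.
Base is 180° from the complement: 123 − 180 = -57 → -57 + 360 = 303°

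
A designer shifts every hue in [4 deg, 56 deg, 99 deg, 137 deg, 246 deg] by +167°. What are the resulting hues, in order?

4 + 167 = 171°
56 + 167 = 223°
99 + 167 = 266°
137 + 167 = 304°
246 + 167 = 413 → 413 − 360 = 53°

171°, 223°, 266°, 304°, 53°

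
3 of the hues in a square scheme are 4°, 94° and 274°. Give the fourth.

184°

A square tetradic scheme places four hues every 90°.
The full set through 4° is {4°, 94°, 184°, 274°}.
Given {4°, 94°, 274°}, the missing hue is 184°.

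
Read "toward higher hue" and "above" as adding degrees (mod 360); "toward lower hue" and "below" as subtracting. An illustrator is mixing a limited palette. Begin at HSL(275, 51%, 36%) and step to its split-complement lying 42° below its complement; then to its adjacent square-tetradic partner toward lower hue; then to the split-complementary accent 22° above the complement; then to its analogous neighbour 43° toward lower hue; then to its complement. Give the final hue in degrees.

split-comp 42° ↓ +138°: 275 + 138 = 413 → 413 − 360 = 53°
square ↓ −90°: 53 − 90 = -37 → -37 + 360 = 323°
split-comp 22° ↑ +202°: 323 + 202 = 525 → 525 − 360 = 165°
analog 43° ↓ −43°: 165 − 43 = 122°
complement +180°: 122 + 180 = 302°

302°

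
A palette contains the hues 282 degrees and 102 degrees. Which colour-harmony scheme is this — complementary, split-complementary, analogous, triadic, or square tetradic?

Sort the hues: 102°, 282°.
Successive gaps around the wheel: 180°, 180°.
Two hues 180° apart are complementary.

complementary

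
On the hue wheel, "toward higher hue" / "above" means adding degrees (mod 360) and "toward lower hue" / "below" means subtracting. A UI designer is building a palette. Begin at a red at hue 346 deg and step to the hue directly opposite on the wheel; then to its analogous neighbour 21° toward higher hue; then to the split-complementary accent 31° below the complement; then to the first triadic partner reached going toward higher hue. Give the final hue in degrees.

96°

346 + 180 = 526 → 526 − 360 = 166°   (complement)
166 + 21 = 187°   (analog 21° ↑)
187 + 149 = 336°   (split-comp 31° ↓)
336 + 120 = 456 → 456 − 360 = 96°   (triadic ↑)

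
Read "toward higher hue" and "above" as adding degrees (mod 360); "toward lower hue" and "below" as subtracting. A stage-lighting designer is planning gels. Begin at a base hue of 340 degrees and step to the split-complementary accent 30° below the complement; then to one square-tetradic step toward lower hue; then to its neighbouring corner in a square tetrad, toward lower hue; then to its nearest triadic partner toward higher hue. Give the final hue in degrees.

340 + 150 = 490 → 490 − 360 = 130°   (split-comp 30° ↓)
130 − 90 = 40°   (square ↓)
40 − 90 = -50 → -50 + 360 = 310°   (square ↓)
310 + 120 = 430 → 430 − 360 = 70°   (triadic ↑)

70°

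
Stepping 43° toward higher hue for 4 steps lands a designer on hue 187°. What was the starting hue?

15°

4 steps of 43° (toward higher hue) give a net shift of +172°.
Start = end − shift: 187 − 172 = 15°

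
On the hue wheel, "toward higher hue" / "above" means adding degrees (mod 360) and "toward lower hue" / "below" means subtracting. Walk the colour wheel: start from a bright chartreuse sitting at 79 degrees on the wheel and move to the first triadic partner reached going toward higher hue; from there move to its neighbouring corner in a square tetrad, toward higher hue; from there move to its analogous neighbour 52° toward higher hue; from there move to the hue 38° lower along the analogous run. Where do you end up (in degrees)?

triadic ↑ +120°: 79 + 120 = 199°
square ↑ +90°: 199 + 90 = 289°
analog 52° ↑ +52°: 289 + 52 = 341°
analog 38° ↓ −38°: 341 − 38 = 303°

303°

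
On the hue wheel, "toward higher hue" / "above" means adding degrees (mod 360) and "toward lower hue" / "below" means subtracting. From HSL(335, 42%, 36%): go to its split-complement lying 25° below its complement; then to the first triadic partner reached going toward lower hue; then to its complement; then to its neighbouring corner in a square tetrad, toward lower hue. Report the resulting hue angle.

+155° (split-comp 25° ↓): 335 + 155 = 490 → 490 − 360 = 130°
−120° (triadic ↓): 130 − 120 = 10°
+180° (complement): 10 + 180 = 190°
−90° (square ↓): 190 − 90 = 100°

100°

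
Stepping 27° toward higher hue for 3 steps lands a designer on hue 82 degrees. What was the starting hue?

1°

3 steps of 27° (toward higher hue) give a net shift of +81°.
Start = end − shift: 82 − 81 = 1°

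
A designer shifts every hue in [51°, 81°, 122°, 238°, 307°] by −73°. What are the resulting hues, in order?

338°, 8°, 49°, 165°, 234°

51 − 73 = -22 → -22 + 360 = 338°
81 − 73 = 8°
122 − 73 = 49°
238 − 73 = 165°
307 − 73 = 234°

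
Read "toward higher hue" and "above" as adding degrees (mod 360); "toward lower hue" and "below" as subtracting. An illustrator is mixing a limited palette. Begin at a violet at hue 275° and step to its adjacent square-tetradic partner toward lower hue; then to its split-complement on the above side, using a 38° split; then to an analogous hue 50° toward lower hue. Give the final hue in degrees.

−90° (square ↓): 275 − 90 = 185°
+218° (split-comp 38° ↑): 185 + 218 = 403 → 403 − 360 = 43°
−50° (analog 50° ↓): 43 − 50 = -7 → -7 + 360 = 353°

353°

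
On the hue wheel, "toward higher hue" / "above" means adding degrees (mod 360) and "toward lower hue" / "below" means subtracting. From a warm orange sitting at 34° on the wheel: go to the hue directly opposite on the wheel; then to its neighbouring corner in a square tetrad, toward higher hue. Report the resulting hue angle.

34 + 180 = 214°   (complement)
214 + 90 = 304°   (square ↑)

304°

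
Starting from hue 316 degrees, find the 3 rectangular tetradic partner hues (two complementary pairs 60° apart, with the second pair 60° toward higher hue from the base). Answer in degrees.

A rectangular tetradic uses two complementary pairs 60° apart: offsets 0°, 60°, 180°, 240°.
316 + 60 = 376 → 376 − 360 = 16°
316 + 180 = 496 → 496 − 360 = 136°
316 + 240 = 556 → 556 − 360 = 196°

16°, 136°, 196°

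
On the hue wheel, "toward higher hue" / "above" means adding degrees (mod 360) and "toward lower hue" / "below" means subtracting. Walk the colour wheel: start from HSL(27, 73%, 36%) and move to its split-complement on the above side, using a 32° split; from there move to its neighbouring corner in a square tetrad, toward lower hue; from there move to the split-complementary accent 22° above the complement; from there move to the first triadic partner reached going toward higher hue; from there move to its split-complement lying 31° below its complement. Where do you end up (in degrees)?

260°

split-comp 32° ↑ +212°: 27 + 212 = 239°
square ↓ −90°: 239 − 90 = 149°
split-comp 22° ↑ +202°: 149 + 202 = 351°
triadic ↑ +120°: 351 + 120 = 471 → 471 − 360 = 111°
split-comp 31° ↓ +149°: 111 + 149 = 260°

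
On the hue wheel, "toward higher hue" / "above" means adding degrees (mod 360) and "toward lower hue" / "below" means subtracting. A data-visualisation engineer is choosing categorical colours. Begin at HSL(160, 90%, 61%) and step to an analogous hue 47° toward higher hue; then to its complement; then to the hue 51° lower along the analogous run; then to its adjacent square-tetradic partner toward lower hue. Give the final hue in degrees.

246°

analog 47° ↑ +47°: 160 + 47 = 207°
complement +180°: 207 + 180 = 387 → 387 − 360 = 27°
analog 51° ↓ −51°: 27 − 51 = -24 → -24 + 360 = 336°
square ↓ −90°: 336 − 90 = 246°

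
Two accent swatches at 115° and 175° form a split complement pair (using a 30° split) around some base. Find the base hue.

The accents sit 30° either side of the complement, so the complement is their short-arc midpoint on the wheel.
Short-arc midpoint of 115° and 175°: 145°.
Base is 180° from the complement: 145 − 180 = -35 → -35 + 360 = 325°

325°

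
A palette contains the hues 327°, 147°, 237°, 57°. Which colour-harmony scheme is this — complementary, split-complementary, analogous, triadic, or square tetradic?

square tetradic

Sort the hues: 57°, 147°, 237°, 327°.
Successive gaps around the wheel: 90°, 90°, 90°, 90°.
Four hues every 90° form a square tetradic scheme.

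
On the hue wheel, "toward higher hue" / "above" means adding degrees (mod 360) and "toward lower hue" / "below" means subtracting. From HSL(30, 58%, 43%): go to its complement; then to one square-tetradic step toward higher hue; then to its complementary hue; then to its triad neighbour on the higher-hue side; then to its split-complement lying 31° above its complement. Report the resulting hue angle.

+180° (complement): 30 + 180 = 210°
+90° (square ↑): 210 + 90 = 300°
+180° (complement): 300 + 180 = 480 → 480 − 360 = 120°
+120° (triadic ↑): 120 + 120 = 240°
+211° (split-comp 31° ↑): 240 + 211 = 451 → 451 − 360 = 91°

91°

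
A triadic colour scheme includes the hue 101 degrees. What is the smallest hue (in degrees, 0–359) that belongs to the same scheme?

101°

A triad places three hues 120° apart.
The full set through 101° is {101°, 221°, 341°}.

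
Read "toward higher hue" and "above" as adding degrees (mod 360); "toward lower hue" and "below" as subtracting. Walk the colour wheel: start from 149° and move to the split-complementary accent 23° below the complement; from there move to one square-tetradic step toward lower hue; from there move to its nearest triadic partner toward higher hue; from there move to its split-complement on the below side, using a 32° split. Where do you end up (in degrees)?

124°

+157° (split-comp 23° ↓): 149 + 157 = 306°
−90° (square ↓): 306 − 90 = 216°
+120° (triadic ↑): 216 + 120 = 336°
+148° (split-comp 32° ↓): 336 + 148 = 484 → 484 − 360 = 124°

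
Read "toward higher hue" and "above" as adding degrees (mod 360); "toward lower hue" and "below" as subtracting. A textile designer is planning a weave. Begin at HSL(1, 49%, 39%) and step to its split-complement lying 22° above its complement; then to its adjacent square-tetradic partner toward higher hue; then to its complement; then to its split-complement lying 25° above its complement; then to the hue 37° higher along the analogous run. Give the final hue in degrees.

1 + 202 = 203°   (split-comp 22° ↑)
203 + 90 = 293°   (square ↑)
293 + 180 = 473 → 473 − 360 = 113°   (complement)
113 + 205 = 318°   (split-comp 25° ↑)
318 + 37 = 355°   (analog 37° ↑)

355°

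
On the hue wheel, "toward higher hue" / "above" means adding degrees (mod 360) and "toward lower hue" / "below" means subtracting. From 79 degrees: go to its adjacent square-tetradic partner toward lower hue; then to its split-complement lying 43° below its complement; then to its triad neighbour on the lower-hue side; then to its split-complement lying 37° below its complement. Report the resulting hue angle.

−90° (square ↓): 79 − 90 = -11 → -11 + 360 = 349°
+137° (split-comp 43° ↓): 349 + 137 = 486 → 486 − 360 = 126°
−120° (triadic ↓): 126 − 120 = 6°
+143° (split-comp 37° ↓): 6 + 143 = 149°

149°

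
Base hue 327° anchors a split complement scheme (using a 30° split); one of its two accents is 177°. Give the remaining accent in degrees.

Split-complementary hues sit 30° either side of the complement.
Complement of the base 327°: 327 + 180 = 507 → 507 − 360 = 147°
The given accent 177° is 30° one side of 147°; the other accent sits 30° the other side: 147 − 30 = 117°

117°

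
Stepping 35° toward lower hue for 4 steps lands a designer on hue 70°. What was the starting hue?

210°

4 steps of 35° (toward lower hue) give a net shift of −140°.
Start = end − shift: 70 + 140 = 210°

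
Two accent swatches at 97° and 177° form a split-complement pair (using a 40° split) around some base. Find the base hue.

The accents sit 40° either side of the complement, so the complement is their short-arc midpoint on the wheel.
Short-arc midpoint of 97° and 177°: 137°.
Base is 180° from the complement: 137 − 180 = -43 → -43 + 360 = 317°

317°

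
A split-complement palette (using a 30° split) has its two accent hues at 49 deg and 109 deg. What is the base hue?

259°

The accents sit 30° either side of the complement, so the complement is their short-arc midpoint on the wheel.
Short-arc midpoint of 49° and 109°: 79°.
Base is 180° from the complement: 79 − 180 = -101 → -101 + 360 = 259°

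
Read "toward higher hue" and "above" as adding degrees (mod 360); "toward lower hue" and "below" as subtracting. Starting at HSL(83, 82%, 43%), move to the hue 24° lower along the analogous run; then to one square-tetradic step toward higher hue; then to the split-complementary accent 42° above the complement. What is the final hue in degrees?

11°

−24° (analog 24° ↓): 83 − 24 = 59°
+90° (square ↑): 59 + 90 = 149°
+222° (split-comp 42° ↑): 149 + 222 = 371 → 371 − 360 = 11°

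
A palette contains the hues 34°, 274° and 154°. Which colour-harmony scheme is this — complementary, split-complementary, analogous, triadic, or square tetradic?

Sort the hues: 34°, 154°, 274°.
Successive gaps around the wheel: 120°, 120°, 120°.
Three hues equally spaced 120° apart form a triad.

triadic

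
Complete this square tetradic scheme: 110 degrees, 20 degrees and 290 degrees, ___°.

200°

A square tetradic scheme places four hues every 90°.
The full set through 20° is {20°, 110°, 200°, 290°}.
Given {20°, 110°, 290°}, the missing hue is 200°.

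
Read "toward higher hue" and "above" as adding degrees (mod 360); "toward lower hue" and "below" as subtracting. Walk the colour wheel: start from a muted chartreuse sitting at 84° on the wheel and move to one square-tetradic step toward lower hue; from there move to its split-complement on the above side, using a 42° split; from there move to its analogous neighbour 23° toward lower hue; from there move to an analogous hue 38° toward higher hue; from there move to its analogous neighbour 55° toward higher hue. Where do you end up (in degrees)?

286°

84 − 90 = -6 → -6 + 360 = 354°   (square ↓)
354 + 222 = 576 → 576 − 360 = 216°   (split-comp 42° ↑)
216 − 23 = 193°   (analog 23° ↓)
193 + 38 = 231°   (analog 38° ↑)
231 + 55 = 286°   (analog 55° ↑)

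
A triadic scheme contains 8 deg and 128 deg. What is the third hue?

A triad spaces three hues 120° apart.
The full set is {8°, 128°, 248°}.

248°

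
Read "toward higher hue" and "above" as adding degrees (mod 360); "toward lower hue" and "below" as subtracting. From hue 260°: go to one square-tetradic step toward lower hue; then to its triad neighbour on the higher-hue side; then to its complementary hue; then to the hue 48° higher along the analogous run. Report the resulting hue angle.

158°

square ↓ −90°: 260 − 90 = 170°
triadic ↑ +120°: 170 + 120 = 290°
complement +180°: 290 + 180 = 470 → 470 − 360 = 110°
analog 48° ↑ +48°: 110 + 48 = 158°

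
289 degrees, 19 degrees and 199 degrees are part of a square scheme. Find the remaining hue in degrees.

A square tetradic scheme places four hues every 90°.
The full set through 19° is {19°, 109°, 199°, 289°}.
Given {19°, 199°, 289°}, the missing hue is 109°.

109°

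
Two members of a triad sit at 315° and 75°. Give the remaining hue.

A triad spaces three hues 120° apart.
The full set is {75°, 195°, 315°}.

195°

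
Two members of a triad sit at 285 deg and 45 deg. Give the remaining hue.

165°

A triad spaces three hues 120° apart.
The full set is {45°, 165°, 285°}.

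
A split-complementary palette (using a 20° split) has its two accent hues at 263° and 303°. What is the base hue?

103°

The accents sit 20° either side of the complement, so the complement is their short-arc midpoint on the wheel.
Short-arc midpoint of 263° and 303°: 283°.
Base is 180° from the complement: 283 − 180 = 103°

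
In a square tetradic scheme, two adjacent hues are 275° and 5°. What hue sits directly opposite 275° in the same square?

A square tetradic scheme places four hues 90° apart; opposite corners are 180° apart.
275 + 180 = 455 → 455 − 360 = 95°

95°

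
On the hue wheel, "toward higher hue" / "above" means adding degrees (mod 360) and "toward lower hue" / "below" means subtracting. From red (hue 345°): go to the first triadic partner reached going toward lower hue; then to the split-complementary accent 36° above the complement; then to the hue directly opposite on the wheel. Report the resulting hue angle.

261°

−120° (triadic ↓): 345 − 120 = 225°
+216° (split-comp 36° ↑): 225 + 216 = 441 → 441 − 360 = 81°
+180° (complement): 81 + 180 = 261°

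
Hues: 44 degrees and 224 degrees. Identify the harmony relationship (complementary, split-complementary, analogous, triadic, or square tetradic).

complementary

Sort the hues: 44°, 224°.
Successive gaps around the wheel: 180°, 180°.
Two hues 180° apart are complementary.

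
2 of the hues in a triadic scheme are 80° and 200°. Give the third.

A triad places three hues 120° apart.
The full set through 80° is {80°, 200°, 320°}.
Given {80°, 200°}, the missing hue is 320°.

320°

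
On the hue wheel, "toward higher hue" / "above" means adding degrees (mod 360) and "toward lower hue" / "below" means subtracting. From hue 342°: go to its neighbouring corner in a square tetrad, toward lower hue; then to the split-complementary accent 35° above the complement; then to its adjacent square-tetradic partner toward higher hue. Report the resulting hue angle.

197°

342 − 90 = 252°   (square ↓)
252 + 215 = 467 → 467 − 360 = 107°   (split-comp 35° ↑)
107 + 90 = 197°   (square ↑)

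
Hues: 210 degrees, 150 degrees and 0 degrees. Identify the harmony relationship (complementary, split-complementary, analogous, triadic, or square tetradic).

split-complementary

Sort the hues: 0°, 150°, 210°.
Successive gaps around the wheel: 150°, 60°, 150°.
Two 150° gaps and one 60° gap — a base hue opposite a pair of accents 30° either side of its complement — is the split-complementary pattern.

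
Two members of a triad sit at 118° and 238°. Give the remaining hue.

A triad spaces three hues 120° apart.
The full set is {118°, 238°, 358°}.

358°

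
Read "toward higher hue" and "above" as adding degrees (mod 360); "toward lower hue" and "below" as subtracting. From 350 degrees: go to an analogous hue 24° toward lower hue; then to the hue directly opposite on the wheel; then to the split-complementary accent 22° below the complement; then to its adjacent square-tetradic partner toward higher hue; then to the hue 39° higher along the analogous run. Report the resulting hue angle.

73°

−24° (analog 24° ↓): 350 − 24 = 326°
+180° (complement): 326 + 180 = 506 → 506 − 360 = 146°
+158° (split-comp 22° ↓): 146 + 158 = 304°
+90° (square ↑): 304 + 90 = 394 → 394 − 360 = 34°
+39° (analog 39° ↑): 34 + 39 = 73°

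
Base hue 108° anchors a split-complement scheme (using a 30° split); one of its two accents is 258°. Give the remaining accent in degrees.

Split-complementary hues sit 30° either side of the complement.
Complement of the base 108°: 108 + 180 = 288°
The given accent 258° is 30° one side of 288°; the other accent sits 30° the other side: 288 + 30 = 318°

318°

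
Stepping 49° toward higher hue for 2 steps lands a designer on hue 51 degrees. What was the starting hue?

313°

2 steps of 49° (toward higher hue) give a net shift of +98°.
Start = end − shift: 51 − 98 = -47 → -47 + 360 = 313°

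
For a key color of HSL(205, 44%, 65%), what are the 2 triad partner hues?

325° and 85°

A triad places three hues 120° apart.
205 + 120 = 325°
205 + 240 = 445 → 445 − 360 = 85°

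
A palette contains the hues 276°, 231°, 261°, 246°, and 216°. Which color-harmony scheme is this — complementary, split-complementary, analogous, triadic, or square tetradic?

analogous

Sort the hues: 216°, 231°, 246°, 261°, 276°.
Successive gaps around the wheel: 15°, 15°, 15°, 15°, 300°.
A run of hues at equal small steps (15°) with one large closing gap is an analogous group.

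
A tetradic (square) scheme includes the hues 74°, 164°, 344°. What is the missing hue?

254°

A square tetradic scheme places four hues every 90°.
The full set through 74° is {74°, 164°, 254°, 344°}.
Given {74°, 164°, 344°}, the missing hue is 254°.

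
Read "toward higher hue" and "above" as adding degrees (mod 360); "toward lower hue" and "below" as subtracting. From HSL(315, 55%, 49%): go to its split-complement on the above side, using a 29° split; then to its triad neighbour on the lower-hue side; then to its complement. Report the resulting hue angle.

224°

315 + 209 = 524 → 524 − 360 = 164°   (split-comp 29° ↑)
164 − 120 = 44°   (triadic ↓)
44 + 180 = 224°   (complement)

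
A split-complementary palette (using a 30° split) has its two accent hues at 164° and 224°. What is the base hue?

The accents sit 30° either side of the complement, so the complement is their short-arc midpoint on the wheel.
Short-arc midpoint of 164° and 224°: 194°.
Base is 180° from the complement: 194 − 180 = 14°

14°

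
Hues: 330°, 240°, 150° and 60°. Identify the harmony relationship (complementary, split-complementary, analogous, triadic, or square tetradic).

square tetradic

Sort the hues: 60°, 150°, 240°, 330°.
Successive gaps around the wheel: 90°, 90°, 90°, 90°.
Four hues every 90° form a square tetradic scheme.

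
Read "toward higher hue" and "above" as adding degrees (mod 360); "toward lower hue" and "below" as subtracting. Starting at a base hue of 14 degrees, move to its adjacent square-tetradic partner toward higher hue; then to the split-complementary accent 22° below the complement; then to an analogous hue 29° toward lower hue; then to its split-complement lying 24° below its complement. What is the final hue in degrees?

square ↑ +90°: 14 + 90 = 104°
split-comp 22° ↓ +158°: 104 + 158 = 262°
analog 29° ↓ −29°: 262 − 29 = 233°
split-comp 24° ↓ +156°: 233 + 156 = 389 → 389 − 360 = 29°

29°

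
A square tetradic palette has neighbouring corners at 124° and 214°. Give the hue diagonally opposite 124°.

A square tetradic scheme places four hues 90° apart; opposite corners are 180° apart.
124 + 180 = 304°

304°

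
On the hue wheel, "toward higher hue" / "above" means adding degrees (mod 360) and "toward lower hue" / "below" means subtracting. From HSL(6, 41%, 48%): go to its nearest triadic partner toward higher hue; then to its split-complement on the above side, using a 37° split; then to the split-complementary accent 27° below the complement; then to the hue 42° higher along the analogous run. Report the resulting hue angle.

178°

6 + 120 = 126°   (triadic ↑)
126 + 217 = 343°   (split-comp 37° ↑)
343 + 153 = 496 → 496 − 360 = 136°   (split-comp 27° ↓)
136 + 42 = 178°   (analog 42° ↑)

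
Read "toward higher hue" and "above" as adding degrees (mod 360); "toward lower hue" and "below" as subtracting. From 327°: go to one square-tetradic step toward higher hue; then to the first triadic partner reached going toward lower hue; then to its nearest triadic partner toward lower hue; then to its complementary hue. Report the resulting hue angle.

square ↑ +90°: 327 + 90 = 417 → 417 − 360 = 57°
triadic ↓ −120°: 57 − 120 = -63 → -63 + 360 = 297°
triadic ↓ −120°: 297 − 120 = 177°
complement +180°: 177 + 180 = 357°

357°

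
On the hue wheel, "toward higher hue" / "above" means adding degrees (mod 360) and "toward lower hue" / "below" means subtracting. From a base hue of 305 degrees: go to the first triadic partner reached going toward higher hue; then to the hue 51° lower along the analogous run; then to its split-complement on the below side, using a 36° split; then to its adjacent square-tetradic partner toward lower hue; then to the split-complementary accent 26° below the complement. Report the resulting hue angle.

222°

triadic ↑ +120°: 305 + 120 = 425 → 425 − 360 = 65°
analog 51° ↓ −51°: 65 − 51 = 14°
split-comp 36° ↓ +144°: 14 + 144 = 158°
square ↓ −90°: 158 − 90 = 68°
split-comp 26° ↓ +154°: 68 + 154 = 222°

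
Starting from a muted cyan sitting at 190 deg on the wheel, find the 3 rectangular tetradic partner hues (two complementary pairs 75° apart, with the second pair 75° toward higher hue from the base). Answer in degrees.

265°, 10°, and 85°

A rectangular tetradic uses two complementary pairs 75° apart: offsets 0°, 75°, 180°, 255°.
190 + 75 = 265°
190 + 180 = 370 → 370 − 360 = 10°
190 + 255 = 445 → 445 − 360 = 85°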